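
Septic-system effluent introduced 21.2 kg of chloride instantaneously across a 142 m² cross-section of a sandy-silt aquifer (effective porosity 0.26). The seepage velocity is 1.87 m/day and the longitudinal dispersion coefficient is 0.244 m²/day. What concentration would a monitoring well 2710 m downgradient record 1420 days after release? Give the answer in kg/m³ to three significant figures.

For an instantaneous plane source, C(x,t) = M/(n_e·A·√(4πDt)) · exp(−(x−vt)²/(4Dt)), with n_e·A the pore (flow) area.
Plume center vt = 1.87 × 1420 = 2655.4 m, so the well at 2710 m is 54.6 m downgradient of the peak.
√(4πDt) = 65.98 m, giving peak height M/(n_e·A·√(4πDt)) = 21.2/(0.26 × 142 × 65.98) = 0.008703 kg/m³.
(x−vt)²/(4Dt) = (54.6)²/(4 × 0.244 × 1420) = 2.151; exp(−2.151) = 0.1164.
C = 0.008703 × 0.1164 = 0.00101 kg/m³.

0.00101 kg/m³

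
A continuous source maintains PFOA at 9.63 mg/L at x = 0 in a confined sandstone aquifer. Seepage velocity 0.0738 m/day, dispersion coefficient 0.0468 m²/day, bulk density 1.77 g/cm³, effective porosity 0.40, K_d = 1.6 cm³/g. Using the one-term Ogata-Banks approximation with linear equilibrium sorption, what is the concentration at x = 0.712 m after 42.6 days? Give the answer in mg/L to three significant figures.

Retardation factor R = 1 + ρ_b·K_d/n = 1 + 1.77 × 1.6/0.40 = 8.080.
Sorption retards both mechanisms: v_R = v/R = 0.009134 m/day, D_R = D/R = 0.005792 m²/day.
v_R·t = 0.009134 × 42.6 = 0.3891084 m; 2√(D_R t) = 0.9935 m; argument = (0.712 − 0.3891084)/0.9935 = 0.3250.
C = C₀ × ½·erfc(0.3250) = 9.63 × 0.3229 = 3.11 mg/L.

3.11 mg/L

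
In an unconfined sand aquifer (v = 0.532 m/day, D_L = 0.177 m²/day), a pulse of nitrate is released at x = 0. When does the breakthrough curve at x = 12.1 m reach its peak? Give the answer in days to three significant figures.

22.1 days

For the 1D instantaneous-source solution, setting ∂C/∂t = 0 at fixed x gives v²t² + 2Dt − x² = 0, so t = (√(D² + v²x²) − D)/v².
√(D² + v²x²) = √(0.177² + 0.532² × 12.1²) = 6.440; v² = 0.283024.
t = (6.440 − 0.177)/0.283024 = 22.1 days (vs. the pure-advection estimate x/v = 22.7 d).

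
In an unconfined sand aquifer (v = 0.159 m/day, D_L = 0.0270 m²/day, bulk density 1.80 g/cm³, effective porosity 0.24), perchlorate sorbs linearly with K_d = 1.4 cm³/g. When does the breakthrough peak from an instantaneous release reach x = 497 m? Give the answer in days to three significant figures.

35900 days

Retardation factor R = 1 + ρ_b·K_d/n = 1 + 1.80 × 1.4/0.24 = 11.50.
Sorption retards both mechanisms: v_R = v/R = 0.01383 m/day, D_R = D/R = 0.002348 m²/day.
Peak time from v_R²t² + 2D_R t − x² = 0: t = (√(D_R² + v_R²x²) − D_R)/v_R².
√(D_R² + v_R²x²) = √(0.002348² + 0.01383² × 497²) = 6.874; v_R² = 0.0001913.
t = (6.874 − 0.002348)/0.0001913 = 35900 days.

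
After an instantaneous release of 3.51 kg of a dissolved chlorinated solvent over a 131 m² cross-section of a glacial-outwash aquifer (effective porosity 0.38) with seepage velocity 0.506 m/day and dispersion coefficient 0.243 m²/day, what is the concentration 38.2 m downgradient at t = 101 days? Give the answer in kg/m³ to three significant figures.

0.000736 kg/m³

For an instantaneous plane source, C(x,t) = M/(n_e·A·√(4πDt)) · exp(−(x−vt)²/(4Dt)), with n_e·A the pore (flow) area.
Plume center vt = 0.506 × 101 = 51.106 m, so the well at 38.2 m is 12.906 m upgradient of the peak.
√(4πDt) = 17.56 m, giving peak height M/(n_e·A·√(4πDt)) = 3.51/(0.38 × 131 × 17.56) = 0.004015 kg/m³.
(x−vt)²/(4Dt) = (-12.906)²/(4 × 0.243 × 101) = 1.697; exp(−1.697) = 0.1832.
C = 0.004015 × 0.1832 = 0.000736 kg/m³.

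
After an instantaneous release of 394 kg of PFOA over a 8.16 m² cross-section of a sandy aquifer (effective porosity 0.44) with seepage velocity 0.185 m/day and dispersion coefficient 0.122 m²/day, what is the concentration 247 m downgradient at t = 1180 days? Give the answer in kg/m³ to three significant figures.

0.617 kg/m³

For an instantaneous plane source, C(x,t) = M/(n_e·A·√(4πDt)) · exp(−(x−vt)²/(4Dt)), with n_e·A the pore (flow) area.
Plume center vt = 0.185 × 1180 = 218.3 m, so the well at 247 m is 28.7 m downgradient of the peak.
√(4πDt) = 42.53 m, giving peak height M/(n_e·A·√(4πDt)) = 394/(0.44 × 8.16 × 42.53) = 2.580 kg/m³.
(x−vt)²/(4Dt) = (28.7)²/(4 × 0.122 × 1180) = 1.430; exp(−1.430) = 0.2393.
C = 2.580 × 0.2393 = 0.617 kg/m³.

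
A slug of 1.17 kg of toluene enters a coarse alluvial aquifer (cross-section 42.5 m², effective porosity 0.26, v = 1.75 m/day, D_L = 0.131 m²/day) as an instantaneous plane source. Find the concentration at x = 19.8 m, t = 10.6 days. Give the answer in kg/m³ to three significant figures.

For an instantaneous plane source, C(x,t) = M/(n_e·A·√(4πDt)) · exp(−(x−vt)²/(4Dt)), with n_e·A the pore (flow) area.
Plume center vt = 1.75 × 10.6 = 18.55 m, so the well at 19.8 m is 1.25 m downgradient of the peak.
√(4πDt) = 4.177 m, giving peak height M/(n_e·A·√(4πDt)) = 1.17/(0.26 × 42.5 × 4.177) = 0.02535 kg/m³.
(x−vt)²/(4Dt) = (1.25)²/(4 × 0.131 × 10.6) = 0.2813; exp(−0.2813) = 0.7548.
C = 0.02535 × 0.7548 = 0.0191 kg/m³.

0.0191 kg/m³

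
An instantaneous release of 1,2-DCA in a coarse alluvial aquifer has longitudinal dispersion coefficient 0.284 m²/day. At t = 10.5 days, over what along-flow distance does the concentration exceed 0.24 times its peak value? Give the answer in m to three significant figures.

The plume is Gaussian with σ = √(2Dt) = √(2 × 0.284 × 10.5) = 2.442 m.
C/C_peak = exp(−Δx²/(2σ²)) = 0.24 ⇒ Δx = σ·√(−2 ln 0.24) = 2.442 × 1.689 = 4.125 m.
Width = 2Δx = 8.25 m.

8.25 m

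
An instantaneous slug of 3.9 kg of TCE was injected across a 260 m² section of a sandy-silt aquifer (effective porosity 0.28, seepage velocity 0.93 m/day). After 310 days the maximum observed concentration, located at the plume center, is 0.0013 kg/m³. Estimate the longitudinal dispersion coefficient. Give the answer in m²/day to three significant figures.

0.436 m²/day

At the plume center C_max = M/(n_e·A·√(4πDt)), so D = M²/(4πt·(n_e·A·C_max)²).
n_e·A·C_max = 0.28 × 260 × 0.0013 = 0.09464 kg/m.
D = 3.9²/(4π × 310 × 0.09464²) = 0.436 m²/day.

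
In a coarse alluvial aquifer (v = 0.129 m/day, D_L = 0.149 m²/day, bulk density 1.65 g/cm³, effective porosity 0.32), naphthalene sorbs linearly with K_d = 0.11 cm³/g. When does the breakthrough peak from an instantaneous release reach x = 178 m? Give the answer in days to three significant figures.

2150 days

Retardation factor R = 1 + ρ_b·K_d/n = 1 + 1.65 × 0.11/0.32 = 1.567.
Sorption retards both mechanisms: v_R = v/R = 0.08232 m/day, D_R = D/R = 0.09509 m²/day.
Peak time from v_R²t² + 2D_R t − x² = 0: t = (√(D_R² + v_R²x²) − D_R)/v_R².
√(D_R² + v_R²x²) = √(0.09509² + 0.08232² × 178²) = 14.65; v_R² = 0.006777.
t = (14.65 − 0.09509)/0.006777 = 2150 days.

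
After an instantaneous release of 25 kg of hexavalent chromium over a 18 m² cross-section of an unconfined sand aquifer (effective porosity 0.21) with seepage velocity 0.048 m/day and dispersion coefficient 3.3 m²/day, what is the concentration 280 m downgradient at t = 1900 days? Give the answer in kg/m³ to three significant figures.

0.00569 kg/m³

For an instantaneous plane source, C(x,t) = M/(n_e·A·√(4πDt)) · exp(−(x−vt)²/(4Dt)), with n_e·A the pore (flow) area.
Plume center vt = 0.048 × 1900 = 91.2 m, so the well at 280 m is 188.8 m downgradient of the peak.
√(4πDt) = 280.7 m, giving peak height M/(n_e·A·√(4πDt)) = 25/(0.21 × 18 × 280.7) = 0.02356 kg/m³.
(x−vt)²/(4Dt) = (188.8)²/(4 × 3.3 × 1900) = 1.421; exp(−1.421) = 0.2415.
C = 0.02356 × 0.2415 = 0.00569 kg/m³.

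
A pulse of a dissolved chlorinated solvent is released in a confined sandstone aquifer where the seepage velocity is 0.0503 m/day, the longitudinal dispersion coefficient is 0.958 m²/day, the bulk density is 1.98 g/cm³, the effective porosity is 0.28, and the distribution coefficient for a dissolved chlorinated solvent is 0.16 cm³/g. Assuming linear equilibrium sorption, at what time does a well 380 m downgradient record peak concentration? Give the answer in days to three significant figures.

15300 days

Retardation factor R = 1 + ρ_b·K_d/n = 1 + 1.98 × 0.16/0.28 = 2.131.
Sorption retards both mechanisms: v_R = v/R = 0.02360 m/day, D_R = D/R = 0.4496 m²/day.
Peak time from v_R²t² + 2D_R t − x² = 0: t = (√(D_R² + v_R²x²) − D_R)/v_R².
√(D_R² + v_R²x²) = √(0.4496² + 0.02360² × 380²) = 8.979; v_R² = 0.0005570.
t = (8.979 − 0.4496)/0.0005570 = 15300 days.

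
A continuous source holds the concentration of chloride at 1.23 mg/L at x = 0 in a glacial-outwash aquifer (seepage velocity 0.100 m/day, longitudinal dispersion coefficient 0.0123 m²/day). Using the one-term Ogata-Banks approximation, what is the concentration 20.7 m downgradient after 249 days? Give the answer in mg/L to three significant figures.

1.17 mg/L

For a continuous step input, C/C₀ ≈ ½·erfc((x−vt)/(2√(Dt))).
vt = 0.100 × 249 = 24.9 m and 2√(Dt) = 2√(0.0123 × 249) = 3.500 m.
Argument (x−vt)/(2√(Dt)) = (20.7 − 24.9)/3.500 = -1.200; ½·erfc(-1.200) = 0.9552.
C = 1.23 × 0.9552 = 1.17 mg/L.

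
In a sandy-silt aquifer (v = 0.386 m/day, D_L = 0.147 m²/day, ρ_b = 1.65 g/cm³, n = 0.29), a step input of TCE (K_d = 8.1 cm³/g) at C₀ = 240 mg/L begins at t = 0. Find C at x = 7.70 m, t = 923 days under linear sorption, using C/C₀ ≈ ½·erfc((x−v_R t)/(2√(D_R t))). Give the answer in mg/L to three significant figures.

115 mg/L

Retardation factor R = 1 + ρ_b·K_d/n = 1 + 1.65 × 8.1/0.29 = 47.09.
Sorption retards both mechanisms: v_R = v/R = 0.008197 m/day, D_R = D/R = 0.003122 m²/day.
v_R·t = 0.008197 × 923 = 7.565831 m; 2√(D_R t) = 3.395 m; argument = (7.70 − 7.565831)/3.395 = 0.03952.
C = C₀ × ½·erfc(0.03952) = 240 × 0.4777 = 115 mg/L.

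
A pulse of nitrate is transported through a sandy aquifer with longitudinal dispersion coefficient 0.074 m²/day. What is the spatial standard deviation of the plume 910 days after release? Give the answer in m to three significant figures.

Dispersive spreading gives a Gaussian with σ² = 2Dt; advection only shifts the center.
σ = √(2 × 0.074 × 910) = 11.6 m.

11.6 m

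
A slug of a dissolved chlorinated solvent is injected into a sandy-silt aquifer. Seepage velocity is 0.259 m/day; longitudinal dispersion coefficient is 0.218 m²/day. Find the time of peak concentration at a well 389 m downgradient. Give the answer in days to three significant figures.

1500 days

For the 1D instantaneous-source solution, setting ∂C/∂t = 0 at fixed x gives v²t² + 2Dt − x² = 0, so t = (√(D² + v²x²) − D)/v².
√(D² + v²x²) = √(0.218² + 0.259² × 389²) = 100.8; v² = 0.067081.
t = (100.8 − 0.218)/0.067081 = 1500 days (vs. the pure-advection estimate x/v = 1500 d).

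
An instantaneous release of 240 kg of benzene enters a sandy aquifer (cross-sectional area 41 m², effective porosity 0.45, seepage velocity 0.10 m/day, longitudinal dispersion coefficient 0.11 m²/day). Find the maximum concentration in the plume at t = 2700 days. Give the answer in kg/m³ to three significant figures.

0.213 kg/m³

The peak of an instantaneous 1D plume sits at x = vt; there the Gaussian factor is 1 and C_max = M/(n_e·A·√(4πDt)), where n_e·A is the pore area the mass is dissolved in.
√(4πDt) = √(4π × 0.11 × 2700) = 61.09 m, so C_max = 240/(0.45 × 41 × 61.09) = 0.213 kg/m³.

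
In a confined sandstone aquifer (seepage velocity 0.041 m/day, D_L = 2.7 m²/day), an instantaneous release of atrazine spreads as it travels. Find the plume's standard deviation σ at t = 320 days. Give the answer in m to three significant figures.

Dispersive spreading gives a Gaussian with σ² = 2Dt; advection only shifts the center.
σ = √(2 × 2.7 × 320) = 41.6 m.

41.6 m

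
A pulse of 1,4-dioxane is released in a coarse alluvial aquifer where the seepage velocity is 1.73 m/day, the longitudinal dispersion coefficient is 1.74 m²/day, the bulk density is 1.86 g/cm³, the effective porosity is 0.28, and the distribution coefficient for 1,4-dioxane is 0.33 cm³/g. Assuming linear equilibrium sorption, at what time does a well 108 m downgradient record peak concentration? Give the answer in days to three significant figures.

Retardation factor R = 1 + ρ_b·K_d/n = 1 + 1.86 × 0.33/0.28 = 3.192.
Sorption retards both mechanisms: v_R = v/R = 0.5420 m/day, D_R = D/R = 0.5451 m²/day.
Peak time from v_R²t² + 2D_R t − x² = 0: t = (√(D_R² + v_R²x²) − D_R)/v_R².
√(D_R² + v_R²x²) = √(0.5451² + 0.5420² × 108²) = 58.54; v_R² = 0.2938.
t = (58.54 − 0.5451)/0.2938 = 197 days.

197 days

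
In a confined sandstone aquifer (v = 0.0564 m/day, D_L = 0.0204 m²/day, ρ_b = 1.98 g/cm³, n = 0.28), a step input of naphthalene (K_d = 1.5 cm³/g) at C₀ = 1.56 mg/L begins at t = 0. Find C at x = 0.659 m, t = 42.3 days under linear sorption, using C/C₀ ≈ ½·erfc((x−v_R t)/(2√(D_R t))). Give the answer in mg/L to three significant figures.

Retardation factor R = 1 + ρ_b·K_d/n = 1 + 1.98 × 1.5/0.28 = 11.61.
Sorption retards both mechanisms: v_R = v/R = 0.004858 m/day, D_R = D/R = 0.001757 m²/day.
v_R·t = 0.004858 × 42.3 = 0.2054934 m; 2√(D_R t) = 0.5452 m; argument = (0.659 − 0.2054934)/0.5452 = 0.8318.
C = C₀ × ½·erfc(0.8318) = 1.56 × 0.1197 = 0.187 mg/L.

0.187 mg/L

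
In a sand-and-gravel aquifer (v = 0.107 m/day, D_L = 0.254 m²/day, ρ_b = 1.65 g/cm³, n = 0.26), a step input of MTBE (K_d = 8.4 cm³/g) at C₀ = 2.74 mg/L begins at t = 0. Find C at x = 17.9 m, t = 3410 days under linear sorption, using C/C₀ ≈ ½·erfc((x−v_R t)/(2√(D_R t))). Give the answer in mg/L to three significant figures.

0.0654 mg/L

Retardation factor R = 1 + ρ_b·K_d/n = 1 + 1.65 × 8.4/0.26 = 54.31.
Sorption retards both mechanisms: v_R = v/R = 0.001970 m/day, D_R = D/R = 0.004677 m²/day.
v_R·t = 0.001970 × 3410 = 6.7177 m; 2√(D_R t) = 7.987 m; argument = (17.9 − 6.7177)/7.987 = 1.400.
C = C₀ × ½·erfc(1.400) = 2.74 × 0.02386 = 0.0654 mg/L.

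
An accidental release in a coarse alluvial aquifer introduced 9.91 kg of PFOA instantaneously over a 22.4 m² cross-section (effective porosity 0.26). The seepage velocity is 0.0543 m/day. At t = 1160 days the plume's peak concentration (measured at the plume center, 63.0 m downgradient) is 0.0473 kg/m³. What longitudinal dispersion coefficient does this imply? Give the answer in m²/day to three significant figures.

At the plume center C_max = M/(n_e·A·√(4πDt)), so D = M²/(4πt·(n_e·A·C_max)²).
n_e·A·C_max = 0.26 × 22.4 × 0.0473 = 0.2755 kg/m.
D = 9.91²/(4π × 1160 × 0.2755²) = 0.0888 m²/day.

0.0888 m²/day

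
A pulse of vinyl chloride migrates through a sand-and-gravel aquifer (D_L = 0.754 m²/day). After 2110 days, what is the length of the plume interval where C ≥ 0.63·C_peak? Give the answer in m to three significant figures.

108 m

The plume is Gaussian with σ = √(2Dt) = √(2 × 0.754 × 2110) = 56.41 m.
C/C_peak = exp(−Δx²/(2σ²)) = 0.63 ⇒ Δx = σ·√(−2 ln 0.63) = 56.41 × 0.9613 = 54.23 m.
Width = 2Δx = 108 m.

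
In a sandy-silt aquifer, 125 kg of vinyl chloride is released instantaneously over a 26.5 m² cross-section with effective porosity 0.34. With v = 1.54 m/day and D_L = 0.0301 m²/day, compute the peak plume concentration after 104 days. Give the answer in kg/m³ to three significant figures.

2.21 kg/m³

The peak of an instantaneous 1D plume sits at x = vt; there the Gaussian factor is 1 and C_max = M/(n_e·A·√(4πDt)), where n_e·A is the pore area the mass is dissolved in.
√(4πDt) = √(4π × 0.0301 × 104) = 6.272 m, so C_max = 125/(0.34 × 26.5 × 6.272) = 2.21 kg/m³.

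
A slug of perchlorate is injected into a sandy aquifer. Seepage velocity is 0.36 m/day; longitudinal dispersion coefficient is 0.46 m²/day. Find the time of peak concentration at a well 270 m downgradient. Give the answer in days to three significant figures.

746 days

For the 1D instantaneous-source solution, setting ∂C/∂t = 0 at fixed x gives v²t² + 2Dt − x² = 0, so t = (√(D² + v²x²) − D)/v².
√(D² + v²x²) = √(0.46² + 0.36² × 270²) = 97.20; v² = 0.1296.
t = (97.20 − 0.46)/0.1296 = 746 days (vs. the pure-advection estimate x/v = 750 d).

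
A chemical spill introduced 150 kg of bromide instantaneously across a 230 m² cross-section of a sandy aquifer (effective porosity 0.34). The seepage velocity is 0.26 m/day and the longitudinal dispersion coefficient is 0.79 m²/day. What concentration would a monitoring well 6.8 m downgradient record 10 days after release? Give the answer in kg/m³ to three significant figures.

0.110 kg/m³

For an instantaneous plane source, C(x,t) = M/(n_e·A·√(4πDt)) · exp(−(x−vt)²/(4Dt)), with n_e·A the pore (flow) area.
Plume center vt = 0.26 × 10 = 2.6 m, so the well at 6.8 m is 4.2 m downgradient of the peak.
√(4πDt) = 9.964 m, giving peak height M/(n_e·A·√(4πDt)) = 150/(0.34 × 230 × 9.964) = 0.1925 kg/m³.
(x−vt)²/(4Dt) = (4.2)²/(4 × 0.79 × 10) = 0.5582; exp(−0.5582) = 0.5722.
C = 0.1925 × 0.5722 = 0.110 kg/m³.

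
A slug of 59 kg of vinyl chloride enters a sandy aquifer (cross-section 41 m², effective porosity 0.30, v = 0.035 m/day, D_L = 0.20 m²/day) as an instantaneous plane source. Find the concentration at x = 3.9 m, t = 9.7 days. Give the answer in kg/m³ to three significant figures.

For an instantaneous plane source, C(x,t) = M/(n_e·A·√(4πDt)) · exp(−(x−vt)²/(4Dt)), with n_e·A the pore (flow) area.
Plume center vt = 0.035 × 9.7 = 0.3395 m, so the well at 3.9 m is 3.5605 m downgradient of the peak.
√(4πDt) = 4.937 m, giving peak height M/(n_e·A·√(4πDt)) = 59/(0.30 × 41 × 4.937) = 0.9716 kg/m³.
(x−vt)²/(4Dt) = (3.5605)²/(4 × 0.20 × 9.7) = 1.634; exp(−1.634) = 0.1951.
C = 0.9716 × 0.1951 = 0.190 kg/m³.

0.190 kg/m³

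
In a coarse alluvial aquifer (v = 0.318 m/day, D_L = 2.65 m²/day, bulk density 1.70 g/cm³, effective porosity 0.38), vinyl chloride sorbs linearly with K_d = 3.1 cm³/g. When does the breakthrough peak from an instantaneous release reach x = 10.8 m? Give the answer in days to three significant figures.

248 days

Retardation factor R = 1 + ρ_b·K_d/n = 1 + 1.70 × 3.1/0.38 = 14.87.
Sorption retards both mechanisms: v_R = v/R = 0.02139 m/day, D_R = D/R = 0.1782 m²/day.
Peak time from v_R²t² + 2D_R t − x² = 0: t = (√(D_R² + v_R²x²) − D_R)/v_R².
√(D_R² + v_R²x²) = √(0.1782² + 0.02139² × 10.8²) = 0.2918; v_R² = 0.0004575.
t = (0.2918 − 0.1782)/0.0004575 = 248 days.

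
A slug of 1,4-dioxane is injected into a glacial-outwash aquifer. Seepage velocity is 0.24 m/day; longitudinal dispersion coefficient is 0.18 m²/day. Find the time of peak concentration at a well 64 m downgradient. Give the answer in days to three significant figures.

For the 1D instantaneous-source solution, setting ∂C/∂t = 0 at fixed x gives v²t² + 2Dt − x² = 0, so t = (√(D² + v²x²) − D)/v².
√(D² + v²x²) = √(0.18² + 0.24² × 64²) = 15.36; v² = 0.0576.
t = (15.36 − 0.18)/0.0576 = 264 days (vs. the pure-advection estimate x/v = 267 d).

264 days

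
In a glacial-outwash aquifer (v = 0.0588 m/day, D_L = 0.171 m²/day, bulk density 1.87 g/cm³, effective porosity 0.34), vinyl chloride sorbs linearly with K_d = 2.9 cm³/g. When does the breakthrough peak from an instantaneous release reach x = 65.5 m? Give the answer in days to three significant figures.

Retardation factor R = 1 + ρ_b·K_d/n = 1 + 1.87 × 2.9/0.34 = 16.95.
Sorption retards both mechanisms: v_R = v/R = 0.003469 m/day, D_R = D/R = 0.01009 m²/day.
Peak time from v_R²t² + 2D_R t − x² = 0: t = (√(D_R² + v_R²x²) − D_R)/v_R².
√(D_R² + v_R²x²) = √(0.01009² + 0.003469² × 65.5²) = 0.2274; v_R² = 1.203e-05.
t = (0.2274 − 0.01009)/1.203e-05 = 18100 days.

18100 days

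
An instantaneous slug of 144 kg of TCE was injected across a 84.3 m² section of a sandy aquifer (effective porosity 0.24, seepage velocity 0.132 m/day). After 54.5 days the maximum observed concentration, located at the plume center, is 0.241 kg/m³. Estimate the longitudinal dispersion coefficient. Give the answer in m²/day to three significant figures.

1.27 m²/day

At the plume center C_max = M/(n_e·A·√(4πDt)), so D = M²/(4πt·(n_e·A·C_max)²).
n_e·A·C_max = 0.24 × 84.3 × 0.241 = 4.876 kg/m.
D = 144²/(4π × 54.5 × 4.876²) = 1.27 m²/day.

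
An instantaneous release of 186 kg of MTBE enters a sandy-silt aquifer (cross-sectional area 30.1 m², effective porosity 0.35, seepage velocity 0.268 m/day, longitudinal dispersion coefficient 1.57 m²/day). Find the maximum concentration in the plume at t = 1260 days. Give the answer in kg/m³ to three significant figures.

The peak of an instantaneous 1D plume sits at x = vt; there the Gaussian factor is 1 and C_max = M/(n_e·A·√(4πDt)), where n_e·A is the pore area the mass is dissolved in.
√(4πDt) = √(4π × 1.57 × 1260) = 157.7 m, so C_max = 186/(0.35 × 30.1 × 157.7) = 0.112 kg/m³.

0.112 kg/m³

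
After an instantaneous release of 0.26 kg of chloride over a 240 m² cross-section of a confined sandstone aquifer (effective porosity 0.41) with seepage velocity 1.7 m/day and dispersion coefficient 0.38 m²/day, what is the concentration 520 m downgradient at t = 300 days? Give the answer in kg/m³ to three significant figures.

5.61e-05 kg/m³

For an instantaneous plane source, C(x,t) = M/(n_e·A·√(4πDt)) · exp(−(x−vt)²/(4Dt)), with n_e·A the pore (flow) area.
Plume center vt = 1.7 × 300 = 510 m, so the well at 520 m is 10 m downgradient of the peak.
√(4πDt) = 37.85 m, giving peak height M/(n_e·A·√(4πDt)) = 0.26/(0.41 × 240 × 37.85) = 6.981e-05 kg/m³.
(x−vt)²/(4Dt) = (10)²/(4 × 0.38 × 300) = 0.2193; exp(−0.2193) = 0.8031.
C = 6.981e-05 × 0.8031 = 5.61e-05 kg/m³.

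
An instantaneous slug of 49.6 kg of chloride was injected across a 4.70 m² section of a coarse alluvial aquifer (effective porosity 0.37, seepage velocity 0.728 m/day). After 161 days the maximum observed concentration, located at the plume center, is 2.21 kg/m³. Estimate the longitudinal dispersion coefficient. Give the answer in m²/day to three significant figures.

At the plume center C_max = M/(n_e·A·√(4πDt)), so D = M²/(4πt·(n_e·A·C_max)²).
n_e·A·C_max = 0.37 × 4.70 × 2.21 = 3.843 kg/m.
D = 49.6²/(4π × 161 × 3.843²) = 0.0823 m²/day.

0.0823 m²/day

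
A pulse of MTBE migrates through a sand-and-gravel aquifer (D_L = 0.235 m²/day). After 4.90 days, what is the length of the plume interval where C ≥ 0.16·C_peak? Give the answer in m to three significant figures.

5.81 m

The plume is Gaussian with σ = √(2Dt) = √(2 × 0.235 × 4.90) = 1.518 m.
C/C_peak = exp(−Δx²/(2σ²)) = 0.16 ⇒ Δx = σ·√(−2 ln 0.16) = 1.518 × 1.914 = 2.905 m.
Width = 2Δx = 5.81 m.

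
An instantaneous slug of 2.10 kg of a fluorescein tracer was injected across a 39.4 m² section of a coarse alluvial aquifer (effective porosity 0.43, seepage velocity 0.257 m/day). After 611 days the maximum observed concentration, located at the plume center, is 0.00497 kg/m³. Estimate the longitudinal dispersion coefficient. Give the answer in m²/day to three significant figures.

0.0810 m²/day

At the plume center C_max = M/(n_e·A·√(4πDt)), so D = M²/(4πt·(n_e·A·C_max)²).
n_e·A·C_max = 0.43 × 39.4 × 0.00497 = 0.08420 kg/m.
D = 2.10²/(4π × 611 × 0.08420²) = 0.0810 m²/day.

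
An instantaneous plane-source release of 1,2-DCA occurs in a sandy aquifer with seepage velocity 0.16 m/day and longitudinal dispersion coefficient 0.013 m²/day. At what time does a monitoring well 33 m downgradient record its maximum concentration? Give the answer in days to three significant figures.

For the 1D instantaneous-source solution, setting ∂C/∂t = 0 at fixed x gives v²t² + 2Dt − x² = 0, so t = (√(D² + v²x²) − D)/v².
√(D² + v²x²) = √(0.013² + 0.16² × 33²) = 5.280; v² = 0.0256.
t = (5.280 − 0.013)/0.0256 = 206 days (vs. the pure-advection estimate x/v = 206 d).

206 days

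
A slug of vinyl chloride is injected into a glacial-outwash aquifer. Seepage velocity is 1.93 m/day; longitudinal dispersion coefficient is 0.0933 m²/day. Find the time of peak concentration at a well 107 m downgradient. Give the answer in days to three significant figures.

For the 1D instantaneous-source solution, setting ∂C/∂t = 0 at fixed x gives v²t² + 2Dt − x² = 0, so t = (√(D² + v²x²) − D)/v².
√(D² + v²x²) = √(0.0933² + 1.93² × 107²) = 206.5; v² = 3.7249.
t = (206.5 − 0.0933)/3.7249 = 55.4 days (vs. the pure-advection estimate x/v = 55.4 d).

55.4 days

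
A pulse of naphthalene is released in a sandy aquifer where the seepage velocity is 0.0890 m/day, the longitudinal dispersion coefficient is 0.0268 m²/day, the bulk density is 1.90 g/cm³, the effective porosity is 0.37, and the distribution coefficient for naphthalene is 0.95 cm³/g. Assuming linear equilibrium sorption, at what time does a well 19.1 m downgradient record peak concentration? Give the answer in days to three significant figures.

1240 days

Retardation factor R = 1 + ρ_b·K_d/n = 1 + 1.90 × 0.95/0.37 = 5.878.
Sorption retards both mechanisms: v_R = v/R = 0.01514 m/day, D_R = D/R = 0.004559 m²/day.
Peak time from v_R²t² + 2D_R t − x² = 0: t = (√(D_R² + v_R²x²) − D_R)/v_R².
√(D_R² + v_R²x²) = √(0.004559² + 0.01514² × 19.1²) = 0.2892; v_R² = 0.0002292.
t = (0.2892 − 0.004559)/0.0002292 = 1240 days.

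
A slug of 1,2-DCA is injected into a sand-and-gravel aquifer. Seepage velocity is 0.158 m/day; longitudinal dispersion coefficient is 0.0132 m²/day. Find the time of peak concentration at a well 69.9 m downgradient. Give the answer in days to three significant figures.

For the 1D instantaneous-source solution, setting ∂C/∂t = 0 at fixed x gives v²t² + 2Dt − x² = 0, so t = (√(D² + v²x²) − D)/v².
√(D² + v²x²) = √(0.0132² + 0.158² × 69.9²) = 11.04; v² = 0.024964.
t = (11.04 − 0.0132)/0.024964 = 442 days (vs. the pure-advection estimate x/v = 442 d).

442 days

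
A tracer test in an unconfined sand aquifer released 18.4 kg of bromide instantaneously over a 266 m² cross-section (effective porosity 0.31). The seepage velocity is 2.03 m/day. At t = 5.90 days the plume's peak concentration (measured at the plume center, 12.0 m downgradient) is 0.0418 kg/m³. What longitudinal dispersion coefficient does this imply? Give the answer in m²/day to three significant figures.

At the plume center C_max = M/(n_e·A·√(4πDt)), so D = M²/(4πt·(n_e·A·C_max)²).
n_e·A·C_max = 0.31 × 266 × 0.0418 = 3.447 kg/m.
D = 18.4²/(4π × 5.90 × 3.447²) = 0.384 m²/day.

0.384 m²/day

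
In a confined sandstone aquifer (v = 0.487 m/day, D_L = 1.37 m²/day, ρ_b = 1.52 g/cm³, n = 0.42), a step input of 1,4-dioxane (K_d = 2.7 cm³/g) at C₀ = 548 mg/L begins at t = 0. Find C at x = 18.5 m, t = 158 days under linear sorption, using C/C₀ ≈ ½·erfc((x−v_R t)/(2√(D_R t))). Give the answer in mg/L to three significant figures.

20.1 mg/L

Retardation factor R = 1 + ρ_b·K_d/n = 1 + 1.52 × 2.7/0.42 = 10.77.
Sorption retards both mechanisms: v_R = v/R = 0.04522 m/day, D_R = D/R = 0.1272 m²/day.
v_R·t = 0.04522 × 158 = 7.14476 m; 2√(D_R t) = 8.966 m; argument = (18.5 − 7.14476)/8.966 = 1.266.
C = C₀ × ½·erfc(1.266) = 548 × 0.03670 = 20.1 mg/L.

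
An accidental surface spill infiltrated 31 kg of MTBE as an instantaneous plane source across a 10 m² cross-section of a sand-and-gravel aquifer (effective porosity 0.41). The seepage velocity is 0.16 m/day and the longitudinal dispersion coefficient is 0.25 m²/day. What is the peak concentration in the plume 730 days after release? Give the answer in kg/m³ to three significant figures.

0.158 kg/m³

The peak of an instantaneous 1D plume sits at x = vt; there the Gaussian factor is 1 and C_max = M/(n_e·A·√(4πDt)), where n_e·A is the pore area the mass is dissolved in.
√(4πDt) = √(4π × 0.25 × 730) = 47.89 m, so C_max = 31/(0.41 × 10 × 47.89) = 0.158 kg/m³.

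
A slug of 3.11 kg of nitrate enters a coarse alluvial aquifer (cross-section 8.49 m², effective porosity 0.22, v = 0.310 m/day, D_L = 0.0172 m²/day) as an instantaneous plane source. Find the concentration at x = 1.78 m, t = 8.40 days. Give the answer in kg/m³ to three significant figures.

For an instantaneous plane source, C(x,t) = M/(n_e·A·√(4πDt)) · exp(−(x−vt)²/(4Dt)), with n_e·A the pore (flow) area.
Plume center vt = 0.310 × 8.40 = 2.604 m, so the well at 1.78 m is 0.824 m upgradient of the peak.
√(4πDt) = 1.347 m, giving peak height M/(n_e·A·√(4πDt)) = 3.11/(0.22 × 8.49 × 1.347) = 1.236 kg/m³.
(x−vt)²/(4Dt) = (-0.824)²/(4 × 0.0172 × 8.40) = 1.175; exp(−1.175) = 0.3088.
C = 1.236 × 0.3088 = 0.382 kg/m³.

0.382 kg/m³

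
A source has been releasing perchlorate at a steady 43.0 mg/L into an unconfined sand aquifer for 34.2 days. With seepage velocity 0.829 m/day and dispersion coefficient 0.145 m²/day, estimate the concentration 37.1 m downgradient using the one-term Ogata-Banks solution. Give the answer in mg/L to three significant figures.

0.118 mg/L

For a continuous step input, C/C₀ ≈ ½·erfc((x−vt)/(2√(Dt))).
vt = 0.829 × 34.2 = 28.3518 m and 2√(Dt) = 2√(0.145 × 34.2) = 4.454 m.
Argument (x−vt)/(2√(Dt)) = (37.1 − 28.3518)/4.454 = 1.964; ½·erfc(1.964) = 0.002739.
C = 43.0 × 0.002739 = 0.118 mg/L.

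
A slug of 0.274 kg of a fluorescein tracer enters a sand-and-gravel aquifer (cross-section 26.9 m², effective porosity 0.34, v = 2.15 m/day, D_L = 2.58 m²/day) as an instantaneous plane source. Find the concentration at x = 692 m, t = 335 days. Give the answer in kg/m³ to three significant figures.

0.000228 kg/m³

For an instantaneous plane source, C(x,t) = M/(n_e·A·√(4πDt)) · exp(−(x−vt)²/(4Dt)), with n_e·A the pore (flow) area.
Plume center vt = 2.15 × 335 = 720.25 m, so the well at 692 m is 28.25 m upgradient of the peak.
√(4πDt) = 104.2 m, giving peak height M/(n_e·A·√(4πDt)) = 0.274/(0.34 × 26.9 × 104.2) = 0.0002875 kg/m³.
(x−vt)²/(4Dt) = (-28.25)²/(4 × 2.58 × 335) = 0.2308; exp(−0.2308) = 0.7939.
C = 0.0002875 × 0.7939 = 0.000228 kg/m³.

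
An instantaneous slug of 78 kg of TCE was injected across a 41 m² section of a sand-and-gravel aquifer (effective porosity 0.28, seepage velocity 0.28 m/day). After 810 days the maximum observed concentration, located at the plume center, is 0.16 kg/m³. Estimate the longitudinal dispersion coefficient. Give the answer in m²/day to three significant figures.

At the plume center C_max = M/(n_e·A·√(4πDt)), so D = M²/(4πt·(n_e·A·C_max)²).
n_e·A·C_max = 0.28 × 41 × 0.16 = 1.837 kg/m.
D = 78²/(4π × 810 × 1.837²) = 0.177 m²/day.

0.177 m²/day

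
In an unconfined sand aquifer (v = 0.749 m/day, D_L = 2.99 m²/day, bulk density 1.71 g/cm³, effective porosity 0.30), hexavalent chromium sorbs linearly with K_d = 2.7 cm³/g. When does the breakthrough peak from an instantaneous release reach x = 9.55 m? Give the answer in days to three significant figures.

Retardation factor R = 1 + ρ_b·K_d/n = 1 + 1.71 × 2.7/0.30 = 16.39.
Sorption retards both mechanisms: v_R = v/R = 0.04570 m/day, D_R = D/R = 0.1824 m²/day.
Peak time from v_R²t² + 2D_R t − x² = 0: t = (√(D_R² + v_R²x²) − D_R)/v_R².
√(D_R² + v_R²x²) = √(0.1824² + 0.04570² × 9.55²) = 0.4730; v_R² = 0.002088.
t = (0.4730 − 0.1824)/0.002088 = 139 days.

139 days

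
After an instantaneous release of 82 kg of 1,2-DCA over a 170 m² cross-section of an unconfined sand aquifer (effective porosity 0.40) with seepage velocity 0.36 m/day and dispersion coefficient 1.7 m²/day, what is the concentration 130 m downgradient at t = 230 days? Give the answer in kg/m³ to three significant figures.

0.00414 kg/m³

For an instantaneous plane source, C(x,t) = M/(n_e·A·√(4πDt)) · exp(−(x−vt)²/(4Dt)), with n_e·A the pore (flow) area.
Plume center vt = 0.36 × 230 = 82.8 m, so the well at 130 m is 47.2 m downgradient of the peak.
√(4πDt) = 70.10 m, giving peak height M/(n_e·A·√(4πDt)) = 82/(0.40 × 170 × 70.10) = 0.01720 kg/m³.
(x−vt)²/(4Dt) = (47.2)²/(4 × 1.7 × 230) = 1.424; exp(−1.424) = 0.2407.
C = 0.01720 × 0.2407 = 0.00414 kg/m³.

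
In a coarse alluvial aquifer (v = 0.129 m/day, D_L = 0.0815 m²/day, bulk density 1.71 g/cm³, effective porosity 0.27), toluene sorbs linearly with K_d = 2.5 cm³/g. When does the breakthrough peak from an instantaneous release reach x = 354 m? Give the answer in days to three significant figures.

Retardation factor R = 1 + ρ_b·K_d/n = 1 + 1.71 × 2.5/0.27 = 16.83.
Sorption retards both mechanisms: v_R = v/R = 0.007665 m/day, D_R = D/R = 0.004843 m²/day.
Peak time from v_R²t² + 2D_R t − x² = 0: t = (√(D_R² + v_R²x²) − D_R)/v_R².
√(D_R² + v_R²x²) = √(0.004843² + 0.007665² × 354²) = 2.713; v_R² = 5.875e-05.
t = (2.713 − 0.004843)/5.875e-05 = 46100 days.

46100 days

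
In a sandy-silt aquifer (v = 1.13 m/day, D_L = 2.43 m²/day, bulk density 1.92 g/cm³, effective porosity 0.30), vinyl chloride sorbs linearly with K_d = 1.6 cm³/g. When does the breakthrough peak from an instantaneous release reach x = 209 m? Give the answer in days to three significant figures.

2060 days

Retardation factor R = 1 + ρ_b·K_d/n = 1 + 1.92 × 1.6/0.30 = 11.24.
Sorption retards both mechanisms: v_R = v/R = 0.1005 m/day, D_R = D/R = 0.2162 m²/day.
Peak time from v_R²t² + 2D_R t − x² = 0: t = (√(D_R² + v_R²x²) − D_R)/v_R².
√(D_R² + v_R²x²) = √(0.2162² + 0.1005² × 209²) = 21.01; v_R² = 0.01010.
t = (21.01 − 0.2162)/0.01010 = 2060 days.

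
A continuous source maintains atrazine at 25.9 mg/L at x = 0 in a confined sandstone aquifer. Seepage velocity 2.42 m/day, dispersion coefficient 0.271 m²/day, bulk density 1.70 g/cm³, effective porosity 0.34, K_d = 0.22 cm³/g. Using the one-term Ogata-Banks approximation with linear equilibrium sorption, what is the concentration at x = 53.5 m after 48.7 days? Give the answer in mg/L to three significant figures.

Retardation factor R = 1 + ρ_b·K_d/n = 1 + 1.70 × 0.22/0.34 = 2.100.
Sorption retards both mechanisms: v_R = v/R = 1.152 m/day, D_R = D/R = 0.1290 m²/day.
v_R·t = 1.152 × 48.7 = 56.1024 m; 2√(D_R t) = 5.013 m; argument = (53.5 − 56.1024)/5.013 = -0.5191.
C = C₀ × ½·erfc(-0.5191) = 25.9 × 0.7686 = 19.9 mg/L.

19.9 mg/L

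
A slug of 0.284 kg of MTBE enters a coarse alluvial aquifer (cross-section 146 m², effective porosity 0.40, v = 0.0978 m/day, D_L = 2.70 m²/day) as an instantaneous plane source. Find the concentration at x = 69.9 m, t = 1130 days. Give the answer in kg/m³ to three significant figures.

For an instantaneous plane source, C(x,t) = M/(n_e·A·√(4πDt)) · exp(−(x−vt)²/(4Dt)), with n_e·A the pore (flow) area.
Plume center vt = 0.0978 × 1130 = 110.514 m, so the well at 69.9 m is 40.614 m upgradient of the peak.
√(4πDt) = 195.8 m, giving peak height M/(n_e·A·√(4πDt)) = 0.284/(0.40 × 146 × 195.8) = 2.484e-05 kg/m³.
(x−vt)²/(4Dt) = (-40.614)²/(4 × 2.70 × 1130) = 0.1352; exp(−0.1352) = 0.8735.
C = 2.484e-05 × 0.8735 = 2.17e-05 kg/m³.

2.17e-05 kg/m³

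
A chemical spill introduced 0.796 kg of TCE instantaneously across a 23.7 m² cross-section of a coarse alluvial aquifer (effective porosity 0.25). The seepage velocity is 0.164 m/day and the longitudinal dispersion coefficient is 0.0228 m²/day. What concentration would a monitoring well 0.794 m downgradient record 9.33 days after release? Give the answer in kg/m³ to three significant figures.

0.0435 kg/m³

For an instantaneous plane source, C(x,t) = M/(n_e·A·√(4πDt)) · exp(−(x−vt)²/(4Dt)), with n_e·A the pore (flow) area.
Plume center vt = 0.164 × 9.33 = 1.53012 m, so the well at 0.794 m is 0.73612 m upgradient of the peak.
√(4πDt) = 1.635 m, giving peak height M/(n_e·A·√(4πDt)) = 0.796/(0.25 × 23.7 × 1.635) = 0.08217 kg/m³.
(x−vt)²/(4Dt) = (-0.73612)²/(4 × 0.0228 × 9.33) = 0.6368; exp(−0.6368) = 0.5290.
C = 0.08217 × 0.5290 = 0.0435 kg/m³.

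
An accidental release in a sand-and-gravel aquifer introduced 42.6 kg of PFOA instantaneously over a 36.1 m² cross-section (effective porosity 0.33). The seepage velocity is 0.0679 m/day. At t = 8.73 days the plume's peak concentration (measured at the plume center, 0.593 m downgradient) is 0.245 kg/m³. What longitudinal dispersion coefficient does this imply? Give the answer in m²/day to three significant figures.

At the plume center C_max = M/(n_e·A·√(4πDt)), so D = M²/(4πt·(n_e·A·C_max)²).
n_e·A·C_max = 0.33 × 36.1 × 0.245 = 2.919 kg/m.
D = 42.6²/(4π × 8.73 × 2.919²) = 1.94 m²/day.

1.94 m²/day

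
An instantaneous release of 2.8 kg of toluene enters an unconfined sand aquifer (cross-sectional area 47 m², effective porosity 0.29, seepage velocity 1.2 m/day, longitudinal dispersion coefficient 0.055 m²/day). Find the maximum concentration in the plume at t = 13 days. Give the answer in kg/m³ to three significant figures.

0.0685 kg/m³

The peak of an instantaneous 1D plume sits at x = vt; there the Gaussian factor is 1 and C_max = M/(n_e·A·√(4πDt)), where n_e·A is the pore area the mass is dissolved in.
√(4πDt) = √(4π × 0.055 × 13) = 2.997 m, so C_max = 2.8/(0.29 × 47 × 2.997) = 0.0685 kg/m³.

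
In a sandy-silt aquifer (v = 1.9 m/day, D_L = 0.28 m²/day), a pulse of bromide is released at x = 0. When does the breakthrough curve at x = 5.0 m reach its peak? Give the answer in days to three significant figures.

For the 1D instantaneous-source solution, setting ∂C/∂t = 0 at fixed x gives v²t² + 2Dt − x² = 0, so t = (√(D² + v²x²) − D)/v².
√(D² + v²x²) = √(0.28² + 1.9² × 5.0²) = 9.504; v² = 3.61.
t = (9.504 − 0.28)/3.61 = 2.56 days (vs. the pure-advection estimate x/v = 2.63 d).

2.56 days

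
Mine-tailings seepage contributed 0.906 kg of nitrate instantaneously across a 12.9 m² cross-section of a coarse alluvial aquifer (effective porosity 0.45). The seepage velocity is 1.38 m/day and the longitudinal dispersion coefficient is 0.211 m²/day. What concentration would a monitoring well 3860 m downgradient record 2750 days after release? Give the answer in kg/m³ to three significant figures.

For an instantaneous plane source, C(x,t) = M/(n_e·A·√(4πDt)) · exp(−(x−vt)²/(4Dt)), with n_e·A the pore (flow) area.
Plume center vt = 1.38 × 2750 = 3795 m, so the well at 3860 m is 65 m downgradient of the peak.
√(4πDt) = 85.39 m, giving peak height M/(n_e·A·√(4πDt)) = 0.906/(0.45 × 12.9 × 85.39) = 0.001828 kg/m³.
(x−vt)²/(4Dt) = (65)²/(4 × 0.211 × 2750) = 1.820; exp(−1.820) = 0.1620.
C = 0.001828 × 0.1620 = 0.000296 kg/m³.

0.000296 kg/m³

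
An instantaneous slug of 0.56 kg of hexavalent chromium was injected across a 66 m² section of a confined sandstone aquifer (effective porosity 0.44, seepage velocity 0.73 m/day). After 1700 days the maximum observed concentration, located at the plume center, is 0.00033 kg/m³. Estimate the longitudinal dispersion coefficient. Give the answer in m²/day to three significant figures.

0.160 m²/day

At the plume center C_max = M/(n_e·A·√(4πDt)), so D = M²/(4πt·(n_e·A·C_max)²).
n_e·A·C_max = 0.44 × 66 × 0.00033 = 0.009583 kg/m.
D = 0.56²/(4π × 1700 × 0.009583²) = 0.160 m²/day.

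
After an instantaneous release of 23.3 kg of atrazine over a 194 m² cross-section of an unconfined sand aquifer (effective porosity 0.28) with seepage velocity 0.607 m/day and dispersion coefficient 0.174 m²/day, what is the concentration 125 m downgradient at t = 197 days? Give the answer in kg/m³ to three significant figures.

For an instantaneous plane source, C(x,t) = M/(n_e·A·√(4πDt)) · exp(−(x−vt)²/(4Dt)), with n_e·A the pore (flow) area.
Plume center vt = 0.607 × 197 = 119.579 m, so the well at 125 m is 5.421 m downgradient of the peak.
√(4πDt) = 20.75 m, giving peak height M/(n_e·A·√(4πDt)) = 23.3/(0.28 × 194 × 20.75) = 0.02067 kg/m³.
(x−vt)²/(4Dt) = (5.421)²/(4 × 0.174 × 197) = 0.2143; exp(−0.2143) = 0.8071.
C = 0.02067 × 0.8071 = 0.0167 kg/m³.

0.0167 kg/m³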